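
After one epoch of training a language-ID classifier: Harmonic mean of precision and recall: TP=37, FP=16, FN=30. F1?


Precision = 37/53 = 0.6981
Recall = 37/67 = 0.5522
F1 = 2·P·R/(P+R) = 2·TP/(2·TP+FP+FN) = 74/(74+16+30) = 74/120 = 0.6167

0.6167


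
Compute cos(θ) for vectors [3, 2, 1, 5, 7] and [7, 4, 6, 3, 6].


A·B = 3·7 + 2·4 + 1·6 + 5·3 + 7·6 = 92
‖A‖ = √88 = 9.3808, ‖B‖ = √146 = 12.083
cos = 92/(√88·√146) = 92/√12848 = 0.8117

0.8117


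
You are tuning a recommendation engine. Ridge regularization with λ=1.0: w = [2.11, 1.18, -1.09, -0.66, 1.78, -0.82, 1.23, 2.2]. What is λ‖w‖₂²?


‖w‖₂² = (2.11)² + (1.18)² + (-1.09)² + (-0.66)² + (1.78)² + (-0.82)² + (1.23)² + (2.2)²
     = 4.4521 + 1.3924 + 1.1881 + 0.4356 + 3.1684 + 0.6724 + 1.5129 + 4.84
     = 17.6619
λ·‖w‖₂² = 1.0·17.6619 = 17.6619

17.6619


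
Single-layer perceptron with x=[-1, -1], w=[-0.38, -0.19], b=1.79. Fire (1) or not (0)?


z = (-1)·(-0.38) + (-1)·(-0.19) + 1.79
  = 2.36
step(z) = 1 (z≥0)

1


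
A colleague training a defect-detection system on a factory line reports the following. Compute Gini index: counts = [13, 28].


Probabilities: [13/41, 28/41] ≈ [0.3171, 0.6829]
Σpᵢ² = (169 + 784)/41² = 953/1681
Gini = 1 - Σpᵢ² = 1 - 953/1681 = 0.4331

0.4331


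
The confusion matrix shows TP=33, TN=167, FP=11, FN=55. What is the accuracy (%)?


Accuracy = (TP+TN)/(TP+TN+FP+FN)
= (33+167)/(266)
= 200/266 = 75.19%

75.19%


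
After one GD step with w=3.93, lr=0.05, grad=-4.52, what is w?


w_new = w - α·∇
= 3.93 - 0.05·-4.52
= 3.93 + 0.226
= 4.156

4.156


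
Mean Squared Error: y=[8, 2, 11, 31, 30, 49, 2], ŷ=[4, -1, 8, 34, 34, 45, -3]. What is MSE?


Squared errors: (8-4)²=16, (2+ 1)²=9, (11-8)²=9, (31-34)²=9, (30-34)²=16, (49-45)²=16, (2+ 3)²=25
Sum = 100
MSE = 100/7 = 100/7

100/7


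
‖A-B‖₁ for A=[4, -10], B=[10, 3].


d = |4-10| + |-10-3|
  = 6 + 13
  = 19

19


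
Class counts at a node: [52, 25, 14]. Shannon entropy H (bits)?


Probabilities: [52/91, 25/91, 14/91] ≈ [0.5714, 0.2747, 0.1538]
H = -((52/91)·log₂(52/91) + (25/91)·log₂(25/91) + (14/91)·log₂(14/91))
  = 1.3889 bits

1.3889 bits


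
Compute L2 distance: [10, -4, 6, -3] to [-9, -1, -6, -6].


d = √((10+ 9)² + (-4+ 1)² + (6+ 6)² + (-3+ 6)²)
  = √(361 + 9 + 144 + 9)
  = √523 = 22.8692

22.8692


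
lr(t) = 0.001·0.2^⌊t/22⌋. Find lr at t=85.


n_drops = ⌊85/22⌋ = 3
lr = 0.001·0.2^3 = 0.001·0.008 = 0.000008

0.000008


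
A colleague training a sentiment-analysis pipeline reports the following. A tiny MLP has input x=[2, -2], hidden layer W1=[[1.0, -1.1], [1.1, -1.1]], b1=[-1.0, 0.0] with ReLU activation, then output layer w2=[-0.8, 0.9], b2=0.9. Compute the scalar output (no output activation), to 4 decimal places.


z1[0] = (1.0)·(2) + (-1.1)·(-2) - 1.0 = 3.2
z1[1] = (1.1)·(2) + (-1.1)·(-2) + 0.0 = 4.4
h = ReLU(z1) = [3.2, 4.4]
output = (-0.8)·(3.2) + (0.9)·(4.4) + 0.9 = 2.3

2.3


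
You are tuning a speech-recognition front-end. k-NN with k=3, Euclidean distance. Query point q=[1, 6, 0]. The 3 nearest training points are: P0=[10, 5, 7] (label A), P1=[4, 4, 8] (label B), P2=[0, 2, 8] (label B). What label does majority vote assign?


d(q,P0) = 11.4455  (label A)
d(q,P1) = 8.775  (label B)
d(q,P2) = 9.0  (label B)
Votes: A=1, B=2
Majority → B

B


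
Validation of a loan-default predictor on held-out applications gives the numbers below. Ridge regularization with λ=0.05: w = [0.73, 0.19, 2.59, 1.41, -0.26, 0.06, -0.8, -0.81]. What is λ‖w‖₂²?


‖w‖₂² = (0.73)² + (0.19)² + (2.59)² + (1.41)² + (-0.26)² + (0.06)² + (-0.8)² + (-0.81)²
     = 0.5329 + 0.0361 + 6.7081 + 1.9881 + 0.0676 + 0.0036 + 0.64 + 0.6561
     = 10.6325
λ·‖w‖₂² = 0.05·10.6325 = 0.531625

0.531625


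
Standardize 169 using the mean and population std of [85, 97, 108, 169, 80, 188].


μ = 121.1667, σ = 41.8625
z = (169 - 121.1667)/41.8625 = 1.1426

1.1426


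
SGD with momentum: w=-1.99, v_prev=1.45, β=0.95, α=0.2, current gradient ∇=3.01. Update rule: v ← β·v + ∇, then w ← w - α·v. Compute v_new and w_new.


v_new = 0.95·1.45 + 3.01 = 1.3775 + 3.01 = 4.3875
w_new = -1.99 - 0.2·4.3875 = -1.99 - 0.8775 = -2.8675

v_new=4.3875, w_new=-2.8675


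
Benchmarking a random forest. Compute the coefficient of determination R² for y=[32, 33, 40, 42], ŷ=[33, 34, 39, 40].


ȳ = 36.75
SS_res = Σ(y-ŷ)² = 7
SS_tot = Σ(y-ȳ)² = 74.75
R² = 1 - SS_res/SS_tot = 1 - 0.0936 = 0.9064

0.9064


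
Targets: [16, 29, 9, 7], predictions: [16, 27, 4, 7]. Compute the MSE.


Squared errors: (16-16)²=0, (29-27)²=4, (9-4)²=25, (7-7)²=0
Sum = 29
MSE = 29/4 = 29/4

29/4


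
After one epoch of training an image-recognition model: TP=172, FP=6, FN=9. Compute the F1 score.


Precision = 172/178 = 0.9663
Recall = 172/181 = 0.9503
F1 = 2·P·R/(P+R) = 2·TP/(2·TP+FP+FN) = 344/(344+6+9) = 344/359 = 0.9582

0.9582


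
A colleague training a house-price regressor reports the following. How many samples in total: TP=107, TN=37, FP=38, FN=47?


Total = TP + TN + FP + FN
= 107 + 37 + 38 + 47
= 229
(Predicted positive: 145, predicted negative: 84)

229


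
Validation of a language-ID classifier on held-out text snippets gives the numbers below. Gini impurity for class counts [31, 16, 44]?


Probabilities: [31/91, 16/91, 44/91] ≈ [0.3407, 0.1758, 0.4835]
Σpᵢ² = (961 + 256 + 1936)/91² = 3153/8281
Gini = 1 - Σpᵢ² = 1 - 3153/8281 = 0.6192

0.6192


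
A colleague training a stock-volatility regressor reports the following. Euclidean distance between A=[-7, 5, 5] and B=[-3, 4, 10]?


d = √((-7+ 3)² + (5-4)² + (5-10)²)
  = √(16 + 1 + 25)
  = √42 = 6.4807

6.4807


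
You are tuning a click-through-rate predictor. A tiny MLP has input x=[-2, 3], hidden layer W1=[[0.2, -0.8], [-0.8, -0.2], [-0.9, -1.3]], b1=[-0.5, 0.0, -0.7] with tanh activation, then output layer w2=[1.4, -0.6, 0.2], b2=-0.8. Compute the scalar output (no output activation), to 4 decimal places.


z1[0] = (0.2)·(-2) + (-0.8)·(3) - 0.5 = -3.3
z1[1] = (-0.8)·(-2) + (-0.2)·(3) + 0.0 = 1.0
z1[2] = (-0.9)·(-2) + (-1.3)·(3) - 0.7 = -2.8
h = tanh(z1) = [-0.9973, 0.7616, -0.9926]
output = (1.4)·(-0.9973) + (-0.6)·(0.7616) + (0.2)·(-0.9926) - 0.8 = -2.8517

-2.8517


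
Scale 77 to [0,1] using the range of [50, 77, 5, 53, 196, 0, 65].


min=0, max=196
(77-0)/(196-0) = 77/196 = 0.3929

0.3929


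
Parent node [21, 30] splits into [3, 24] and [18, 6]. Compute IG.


Parent = [21, 30], H_parent = 0.9774
H_left = 0.5033 (n=27), H_right = 0.8113 (n=24)
H_children = (27/51)·0.5033 + (24/51)·0.8113 = 0.6482
IG = 0.9774 - 0.6482 = 0.3292

0.3292


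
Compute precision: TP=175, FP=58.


Precision = TP/(TP+FP)
= 175/(175+58)
= 175/233 = 75.11%

75.11%


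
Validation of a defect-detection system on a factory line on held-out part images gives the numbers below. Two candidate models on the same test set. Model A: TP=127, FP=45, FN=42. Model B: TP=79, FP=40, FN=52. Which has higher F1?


Model A: P=127/172=0.7384, R=127/169=0.7515, F1=2PR/(P+R)=2TP/(2TP+FP+FN)=254/341=0.7449
Model B: P=79/119=0.6639, R=79/131=0.6031, F1=2PR/(P+R)=2TP/(2TP+FP+FN)=158/250=0.632
0.7449 > 0.632 → Model A

Model A


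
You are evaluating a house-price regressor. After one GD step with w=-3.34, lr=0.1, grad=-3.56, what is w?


w_new = w - α·∇
= -3.34 - 0.1·-3.56
= -3.34 + 0.356
= -2.984

-2.984


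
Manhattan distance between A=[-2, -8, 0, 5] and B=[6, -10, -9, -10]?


d = |-2-6| + |-8+ 10| + |0+ 9| + |5+ 10|
  = 8 + 2 + 9 + 15
  = 34

34


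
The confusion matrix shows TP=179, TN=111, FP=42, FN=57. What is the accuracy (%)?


Accuracy = (TP+TN)/(TP+TN+FP+FN)
= (179+111)/(389)
= 290/389 = 74.55%

74.55%


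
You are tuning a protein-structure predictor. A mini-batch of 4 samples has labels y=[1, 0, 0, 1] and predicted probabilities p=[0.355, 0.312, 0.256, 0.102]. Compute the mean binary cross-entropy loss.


L[0] = -ln(0.355) = 1.0356
L[1] = -ln(1-0.312) = -ln(0.688) = 0.374
L[2] = -ln(1-0.256) = -ln(0.744) = 0.2957
L[3] = -ln(0.102) = 2.2828
mean = (1.0356 + 0.374 + 0.2957 + 2.2828)/4 = 0.997

0.997


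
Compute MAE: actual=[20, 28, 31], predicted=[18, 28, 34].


Absolute errors: |20-18|=2, |28-28|=0, |31-34|=3
Sum = 5
MAE = 5/3 = 5/3

5/3


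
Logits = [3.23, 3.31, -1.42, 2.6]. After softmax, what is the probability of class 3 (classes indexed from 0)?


Exponentials: e^3.23=25.2797, e^3.31=27.3851, e^-1.42=0.2417, e^2.6=13.4637
Sum = 66.3702
Softmax = [0.3809, 0.4126, 0.0036, 0.2029]
p[3] = 13.4637/66.3702 = 0.2029

0.2029


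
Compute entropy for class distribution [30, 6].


Probabilities: [30/36, 6/36] ≈ [0.8333, 0.1667]
H = -((30/36)·log₂(30/36) + (6/36)·log₂(6/36))
  = 0.65 bits

0.65 bits


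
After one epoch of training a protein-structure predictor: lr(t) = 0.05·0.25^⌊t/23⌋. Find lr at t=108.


n_drops = ⌊108/23⌋ = 4
lr = 0.05·0.25^4 = 0.05·0.00390625 = 0.0001953125

0.0001953125


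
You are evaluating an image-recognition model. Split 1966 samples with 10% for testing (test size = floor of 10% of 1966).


Test = ⌊1966·10/100⌋ = 196
Train = 1966 - 196 = 1770

Train: 1770, Test: 196


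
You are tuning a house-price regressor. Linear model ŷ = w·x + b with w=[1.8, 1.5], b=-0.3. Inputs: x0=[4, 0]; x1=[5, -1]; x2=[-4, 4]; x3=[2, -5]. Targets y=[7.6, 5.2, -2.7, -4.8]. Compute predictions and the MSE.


ŷ0 = (1.8)·(4) + (1.5)·(0) - 0.3 = 6.9
ŷ1 = (1.8)·(5) + (1.5)·(-1) - 0.3 = 7.2
ŷ2 = (1.8)·(-4) + (1.5)·(4) - 0.3 = -1.5
ŷ3 = (1.8)·(2) + (1.5)·(-5) - 0.3 = -4.2
errors² = [0.49, 4.0, 1.44, 0.36]
MSE = 6.2900/4 = 1.5725

1.5725


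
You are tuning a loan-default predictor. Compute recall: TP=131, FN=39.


Recall = TP/(TP+FN)
= 131/(131+39)
= 131/170 = 77.06%

77.06%


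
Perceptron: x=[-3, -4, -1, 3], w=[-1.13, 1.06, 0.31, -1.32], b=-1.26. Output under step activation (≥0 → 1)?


z = (-3)·(-1.13) + (-4)·(1.06) + (-1)·(0.31) + (3)·(-1.32) - 1.26
  = -6.38
step(z) = 0 (z<0)

0


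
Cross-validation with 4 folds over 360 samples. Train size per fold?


Fold size = 360/4 = 90
Training per fold = 360 - 90 = 270

270


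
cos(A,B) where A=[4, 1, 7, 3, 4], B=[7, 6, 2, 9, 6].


A·B = 4·7 + 1·6 + 7·2 + 3·9 + 4·6 = 99
‖A‖ = √91 = 9.5394, ‖B‖ = √206 = 14.3527
cos = 99/(√91·√206) = 99/√18746 = 0.7231

0.7231


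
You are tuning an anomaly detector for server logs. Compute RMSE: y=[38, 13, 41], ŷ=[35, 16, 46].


MSE = 43/3 = 14.3333
RMSE = √(43/3) = 3.7859

3.7859


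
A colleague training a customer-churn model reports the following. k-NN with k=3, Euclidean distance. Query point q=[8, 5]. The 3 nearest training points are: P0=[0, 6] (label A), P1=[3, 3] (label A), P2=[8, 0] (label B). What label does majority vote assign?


d(q,P0) = 8.0623  (label A)
d(q,P1) = 5.3852  (label A)
d(q,P2) = 5.0  (label B)
Votes: A=2, B=1
Majority → A

A


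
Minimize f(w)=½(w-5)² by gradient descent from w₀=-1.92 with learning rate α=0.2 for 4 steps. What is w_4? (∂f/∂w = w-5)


step 1: grad = -1.92-5 = -6.92; w = -1.92 - 0.2·(-6.92) = -0.536
step 2: grad = -0.536-5 = -5.536; w = -0.536 - 0.2·(-5.536) = 0.5712
step 3: grad = 0.5712-5 = -4.4288; w = 0.5712 - 0.2·(-4.4288) = 1.45696
step 4: grad = 1.45696-5 = -3.54304; w = 1.45696 - 0.2·(-3.54304) = 2.165568

2.165568


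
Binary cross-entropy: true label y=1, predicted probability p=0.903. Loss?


BCE = -[y·ln(p) + (1-y)·ln(1-p)]
= -1·ln(0.903) - 0
= -ln(0.903) = 0.102

0.102


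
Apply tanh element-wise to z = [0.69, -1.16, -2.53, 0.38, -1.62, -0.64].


tanh(0.69) = 0.598
tanh(-1.16) = -0.821
tanh(-2.53) = -0.9874
tanh(0.38) = 0.3627
tanh(-1.62) = -0.9246
tanh(-0.64) = -0.5649
result = [0.598, -0.821, -0.9874, 0.3627, -0.9246, -0.5649]

[0.598, -0.821, -0.9874, 0.3627, -0.9246, -0.5649]


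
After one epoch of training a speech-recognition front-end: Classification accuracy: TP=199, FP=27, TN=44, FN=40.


Accuracy = (TP+TN)/(TP+TN+FP+FN)
= (199+44)/(310)
= 243/310 = 78.39%

78.39%


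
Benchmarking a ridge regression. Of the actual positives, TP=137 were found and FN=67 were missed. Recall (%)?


Recall = TP/(TP+FN)
= 137/(137+67)
= 137/204 = 67.16%

67.16%


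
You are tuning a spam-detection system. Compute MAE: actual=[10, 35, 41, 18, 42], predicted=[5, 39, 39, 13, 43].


Absolute errors: |10-5|=5, |35-39|=4, |41-39|=2, |18-13|=5, |42-43|=1
Sum = 17
MAE = 17/5 = 17/5

17/5


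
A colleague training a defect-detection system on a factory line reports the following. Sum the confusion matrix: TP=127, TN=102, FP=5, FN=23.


Total = TP + TN + FP + FN
= 127 + 102 + 5 + 23
= 257
(Predicted positive: 132, predicted negative: 125)

257


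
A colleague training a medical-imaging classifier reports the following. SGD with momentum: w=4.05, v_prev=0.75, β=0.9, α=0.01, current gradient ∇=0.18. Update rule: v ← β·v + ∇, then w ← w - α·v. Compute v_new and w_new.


v_new = 0.9·0.75 + 0.18 = 0.675 + 0.18 = 0.855
w_new = 4.05 - 0.01·0.855 = 4.05 - 0.00855 = 4.04145

v_new=0.855, w_new=4.04145


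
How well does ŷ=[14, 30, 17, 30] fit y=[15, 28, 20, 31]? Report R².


ȳ = 23.5
SS_res = Σ(y-ŷ)² = 15
SS_tot = Σ(y-ȳ)² = 161
R² = 1 - SS_res/SS_tot = 1 - 0.0932 = 0.9068

0.9068


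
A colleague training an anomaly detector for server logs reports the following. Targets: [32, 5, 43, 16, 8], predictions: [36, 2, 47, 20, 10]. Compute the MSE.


Squared errors: (32-36)²=16, (5-2)²=9, (43-47)²=16, (16-20)²=16, (8-10)²=4
Sum = 61
MSE = 61/5 = 61/5

61/5


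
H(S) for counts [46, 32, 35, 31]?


Probabilities: [46/144, 32/144, 35/144, 31/144] ≈ [0.3194, 0.2222, 0.2431, 0.2153]
H = -((46/144)·log₂(46/144) + (32/144)·log₂(32/144) + (35/144)·log₂(35/144) + (31/144)·log₂(31/144))
  = 1.9811 bits

1.9811 bits


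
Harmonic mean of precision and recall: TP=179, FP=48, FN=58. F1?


Precision = 179/227 = 0.7885
Recall = 179/237 = 0.7553
F1 = 2·P·R/(P+R) = 2·TP/(2·TP+FP+FN) = 358/(358+48+58) = 358/464 = 0.7716

0.7716


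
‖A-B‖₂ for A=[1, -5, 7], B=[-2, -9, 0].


d = √((1+ 2)² + (-5+ 9)² + (7-0)²)
  = √(9 + 16 + 49)
  = √74 = 8.6023

8.6023


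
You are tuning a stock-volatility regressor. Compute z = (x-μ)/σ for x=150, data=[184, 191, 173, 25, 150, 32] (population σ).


μ = 125.8333, σ = 70.0129
z = (150 - 125.8333)/70.0129 = 0.3452

0.3452


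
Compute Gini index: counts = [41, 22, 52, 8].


Probabilities: [41/123, 22/123, 52/123, 8/123] ≈ [0.3333, 0.1789, 0.4228, 0.065]
Σpᵢ² = (1681 + 484 + 2704 + 64)/123² = 4933/15129
Gini = 1 - Σpᵢ² = 1 - 4933/15129 = 0.6739

0.6739


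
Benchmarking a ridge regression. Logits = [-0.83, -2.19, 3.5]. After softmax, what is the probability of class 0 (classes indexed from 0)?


Exponentials: e^-0.83=0.436, e^-2.19=0.1119, e^3.5=33.1155
Sum = 33.6634
Softmax = [0.013, 0.0033, 0.9837]
p[0] = 0.436/33.6634 = 0.013

0.013


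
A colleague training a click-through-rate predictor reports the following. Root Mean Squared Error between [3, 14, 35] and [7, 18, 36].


MSE = 33/3 = 11
RMSE = √(33/3) = 3.3166

3.3166


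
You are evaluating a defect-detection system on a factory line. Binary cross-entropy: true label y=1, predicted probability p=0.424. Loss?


BCE = -[y·ln(p) + (1-y)·ln(1-p)]
= -1·ln(0.424) - 0
= -ln(0.424) = 0.858

0.858


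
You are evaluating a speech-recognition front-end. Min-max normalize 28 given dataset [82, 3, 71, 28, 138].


min=3, max=138
(28-3)/(138-3) = 25/135 = 0.1852

0.1852


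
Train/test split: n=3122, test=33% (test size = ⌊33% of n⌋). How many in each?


Test = ⌊3122·33/100⌋ = 1030
Train = 3122 - 1030 = 2092

Train: 2092, Test: 1030


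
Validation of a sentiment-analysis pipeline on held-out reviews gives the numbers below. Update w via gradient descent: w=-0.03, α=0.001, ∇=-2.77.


w_new = w - α·∇
= -0.03 - 0.001·-2.77
= -0.03 + 0.00277
= -0.02723

-0.02723


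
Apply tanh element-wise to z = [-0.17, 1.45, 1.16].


tanh(-0.17) = -0.1684
tanh(1.45) = 0.8957
tanh(1.16) = 0.821
result = [-0.1684, 0.8957, 0.821]

[-0.1684, 0.8957, 0.821]


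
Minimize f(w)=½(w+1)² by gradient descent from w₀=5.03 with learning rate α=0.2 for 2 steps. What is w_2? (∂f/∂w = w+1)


step 1: grad = 5.03+1 = 6.03; w = 5.03 - 0.2·(6.03) = 3.824
step 2: grad = 3.824+1 = 4.824; w = 3.824 - 0.2·(4.824) = 2.8592

2.8592


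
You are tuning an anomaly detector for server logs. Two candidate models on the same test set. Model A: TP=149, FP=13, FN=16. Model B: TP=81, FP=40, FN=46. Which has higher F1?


Model A: P=149/162=0.9198, R=149/165=0.903, F1=2PR/(P+R)=2TP/(2TP+FP+FN)=298/327=0.9113
Model B: P=81/121=0.6694, R=81/127=0.6378, F1=2PR/(P+R)=2TP/(2TP+FP+FN)=162/248=0.6532
0.9113 > 0.6532 → Model A

Model A


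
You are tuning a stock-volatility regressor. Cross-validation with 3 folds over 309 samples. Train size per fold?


Fold size = 309/3 = 103
Training per fold = 309 - 103 = 206

206


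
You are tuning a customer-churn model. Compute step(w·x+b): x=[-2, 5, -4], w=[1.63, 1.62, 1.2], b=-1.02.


z = (-2)·(1.63) + (5)·(1.62) + (-4)·(1.2) - 1.02
  = -0.98
step(z) = 0 (z<0)

0


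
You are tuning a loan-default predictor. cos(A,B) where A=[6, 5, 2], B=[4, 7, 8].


A·B = 6·4 + 5·7 + 2·8 = 75
‖A‖ = √65 = 8.0623, ‖B‖ = √129 = 11.3578
cos = 75/(√65·√129) = 75/√8385 = 0.819

0.819


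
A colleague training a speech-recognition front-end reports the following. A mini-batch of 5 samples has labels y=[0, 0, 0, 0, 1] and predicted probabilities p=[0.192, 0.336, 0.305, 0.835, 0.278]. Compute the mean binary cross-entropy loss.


L[0] = -ln(1-0.192) = -ln(0.808) = 0.2132
L[1] = -ln(1-0.336) = -ln(0.664) = 0.4095
L[2] = -ln(1-0.305) = -ln(0.695) = 0.3638
L[3] = -ln(1-0.835) = -ln(0.165) = 1.8018
L[4] = -ln(0.278) = 1.2801
mean = (0.2132 + 0.4095 + 0.3638 + 1.8018 + 1.2801)/5 = 0.8137

0.8137


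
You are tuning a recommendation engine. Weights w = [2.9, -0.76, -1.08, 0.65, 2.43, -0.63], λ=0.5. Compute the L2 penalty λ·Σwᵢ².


‖w‖₂² = (2.9)² + (-0.76)² + (-1.08)² + (0.65)² + (2.43)² + (-0.63)²
     = 8.41 + 0.5776 + 1.1664 + 0.4225 + 5.9049 + 0.3969
     = 16.8783
λ·‖w‖₂² = 0.5·16.8783 = 8.43915

8.43915


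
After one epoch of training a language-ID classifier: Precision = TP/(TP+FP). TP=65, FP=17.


Precision = TP/(TP+FP)
= 65/(65+17)
= 65/82 = 79.27%

79.27%


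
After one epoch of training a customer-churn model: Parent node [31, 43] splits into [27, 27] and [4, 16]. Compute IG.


Parent = [31, 43], H_parent = 0.9809
H_left = 1 (n=54), H_right = 0.7219 (n=20)
H_children = (54/74)·1 + (20/74)·0.7219 = 0.9248
IG = 0.9809 - 0.9248 = 0.0561

0.0561


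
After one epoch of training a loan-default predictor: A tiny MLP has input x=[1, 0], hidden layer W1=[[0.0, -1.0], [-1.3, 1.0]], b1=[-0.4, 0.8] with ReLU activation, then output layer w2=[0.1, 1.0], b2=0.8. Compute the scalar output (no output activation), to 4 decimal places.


z1[0] = (0.0)·(1) + (-1.0)·(0) - 0.4 = -0.4
z1[1] = (-1.3)·(1) + (1.0)·(0) + 0.8 = -0.5
h = ReLU(z1) = [0.0, 0.0]
output = (0.1)·(0.0) + (1.0)·(0.0) + 0.8 = 0.8

0.8


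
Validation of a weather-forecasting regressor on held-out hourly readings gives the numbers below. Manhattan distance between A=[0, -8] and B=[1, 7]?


d = |0-1| + |-8-7|
  = 1 + 15
  = 16

16


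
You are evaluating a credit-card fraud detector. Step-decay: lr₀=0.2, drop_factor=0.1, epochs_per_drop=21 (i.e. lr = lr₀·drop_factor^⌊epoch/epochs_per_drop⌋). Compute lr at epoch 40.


n_drops = ⌊40/21⌋ = 1
lr = 0.2·0.1^1 = 0.2·0.1 = 0.02

0.02


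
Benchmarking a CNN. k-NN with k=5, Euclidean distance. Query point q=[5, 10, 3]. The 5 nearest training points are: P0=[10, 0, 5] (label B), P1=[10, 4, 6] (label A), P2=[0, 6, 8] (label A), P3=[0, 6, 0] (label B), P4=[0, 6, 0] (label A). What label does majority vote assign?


d(q,P0) = 11.3578  (label B)
d(q,P1) = 8.3666  (label A)
d(q,P2) = 8.124  (label A)
d(q,P3) = 7.0711  (label B)
d(q,P4) = 7.0711  (label A)
Votes: A=3, B=2
Majority → A

A


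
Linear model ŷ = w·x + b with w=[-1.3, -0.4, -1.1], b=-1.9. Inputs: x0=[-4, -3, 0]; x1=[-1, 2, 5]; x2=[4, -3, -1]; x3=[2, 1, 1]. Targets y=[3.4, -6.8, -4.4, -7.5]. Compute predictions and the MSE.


ŷ0 = (-1.3)·(-4) + (-0.4)·(-3) + (-1.1)·(0) - 1.9 = 4.5
ŷ1 = (-1.3)·(-1) + (-0.4)·(2) + (-1.1)·(5) - 1.9 = -6.9
ŷ2 = (-1.3)·(4) + (-0.4)·(-3) + (-1.1)·(-1) - 1.9 = -4.8
ŷ3 = (-1.3)·(2) + (-0.4)·(1) + (-1.1)·(1) - 1.9 = -6.0
errors² = [1.21, 0.01, 0.16, 2.25]
MSE = 3.6300/4 = 0.9075

0.9075


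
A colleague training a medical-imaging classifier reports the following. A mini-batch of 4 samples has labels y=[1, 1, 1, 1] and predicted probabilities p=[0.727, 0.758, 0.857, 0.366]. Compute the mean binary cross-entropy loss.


L[0] = -ln(0.727) = 0.3188
L[1] = -ln(0.758) = 0.2771
L[2] = -ln(0.857) = 0.1543
L[3] = -ln(0.366) = 1.0051
mean = (0.3188 + 0.2771 + 0.1543 + 1.0051)/4 = 0.4388

0.4388


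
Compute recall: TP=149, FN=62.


Recall = TP/(TP+FN)
= 149/(149+62)
= 149/211 = 70.62%

70.62%


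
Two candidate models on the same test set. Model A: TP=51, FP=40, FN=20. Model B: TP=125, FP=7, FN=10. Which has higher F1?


Model A: P=51/91=0.5604, R=51/71=0.7183, F1=2PR/(P+R)=2TP/(2TP+FP+FN)=102/162=0.6296
Model B: P=125/132=0.947, R=125/135=0.9259, F1=2PR/(P+R)=2TP/(2TP+FP+FN)=250/267=0.9363
0.6296 < 0.9363 → Model B

Model B


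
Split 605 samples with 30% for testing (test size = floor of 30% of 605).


Test = ⌊605·30/100⌋ = 181
Train = 605 - 181 = 424

Train: 424, Test: 181


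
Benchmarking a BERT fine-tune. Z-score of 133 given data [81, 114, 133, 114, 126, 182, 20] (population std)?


μ = 110, σ = 46.2014
z = (133 - 110)/46.2014 = 0.4978

0.4978


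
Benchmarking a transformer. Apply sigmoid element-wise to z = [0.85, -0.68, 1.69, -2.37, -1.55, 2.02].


σ(0.85) = 1/(1+e^-0.85) = 0.7006
σ(-0.68) = 1/(1+e^0.68) = 0.3363
σ(1.69) = 1/(1+e^-1.69) = 0.8442
σ(-2.37) = 1/(1+e^2.37) = 0.0855
σ(-1.55) = 1/(1+e^1.55) = 0.1751
σ(2.02) = 1/(1+e^-2.02) = 0.8829
result = [0.7006, 0.3363, 0.8442, 0.0855, 0.1751, 0.8829]

[0.7006, 0.3363, 0.8442, 0.0855, 0.1751, 0.8829]


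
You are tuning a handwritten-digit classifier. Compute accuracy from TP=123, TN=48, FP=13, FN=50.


Accuracy = (TP+TN)/(TP+TN+FP+FN)
= (123+48)/(234)
= 171/234 = 73.08%

73.08%


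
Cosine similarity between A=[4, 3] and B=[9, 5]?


A·B = 4·9 + 3·5 = 51
‖A‖ = √25 = 5, ‖B‖ = √106 = 10.2956
cos = 51/(√25·√106) = 51/√2650 = 0.9907

0.9907


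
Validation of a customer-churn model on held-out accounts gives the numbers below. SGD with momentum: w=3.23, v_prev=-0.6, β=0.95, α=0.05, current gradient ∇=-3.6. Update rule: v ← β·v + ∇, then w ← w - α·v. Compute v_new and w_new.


v_new = 0.95·-0.6 - 3.6 = -0.57 - 3.6 = -4.17
w_new = 3.23 - 0.05·-4.17 = 3.23 + 0.2085 = 3.4385

v_new=-4.17, w_new=3.4385


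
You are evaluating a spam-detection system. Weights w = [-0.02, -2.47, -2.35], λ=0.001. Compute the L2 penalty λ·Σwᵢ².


‖w‖₂² = (-0.02)² + (-2.47)² + (-2.35)²
     = 0.0004 + 6.1009 + 5.5225
     = 11.6238
λ·‖w‖₂² = 0.001·11.6238 = 0.011624

0.011624


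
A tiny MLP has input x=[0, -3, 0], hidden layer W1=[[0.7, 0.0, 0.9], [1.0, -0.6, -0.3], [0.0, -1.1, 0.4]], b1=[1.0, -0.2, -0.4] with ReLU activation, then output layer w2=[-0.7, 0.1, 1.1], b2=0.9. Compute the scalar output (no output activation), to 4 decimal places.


z1[0] = (0.7)·(0) + (0.0)·(-3) + (0.9)·(0) + 1.0 = 1.0
z1[1] = (1.0)·(0) + (-0.6)·(-3) + (-0.3)·(0) - 0.2 = 1.6
z1[2] = (0.0)·(0) + (-1.1)·(-3) + (0.4)·(0) - 0.4 = 2.9
h = ReLU(z1) = [1.0, 1.6, 2.9]
output = (-0.7)·(1.0) + (0.1)·(1.6) + (1.1)·(2.9) + 0.9 = 3.55

3.55


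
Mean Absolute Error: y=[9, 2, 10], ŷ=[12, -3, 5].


Absolute errors: |9-12|=3, |2+ 3|=5, |10-5|=5
Sum = 13
MAE = 13/3 = 13/3

13/3


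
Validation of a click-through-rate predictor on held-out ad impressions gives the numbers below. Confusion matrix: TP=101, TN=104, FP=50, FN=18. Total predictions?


Total = TP + TN + FP + FN
= 101 + 104 + 50 + 18
= 273
(Predicted positive: 151, predicted negative: 122)

273


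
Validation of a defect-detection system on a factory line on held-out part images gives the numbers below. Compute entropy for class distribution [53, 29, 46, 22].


Probabilities: [53/150, 29/150, 46/150, 22/150] ≈ [0.3533, 0.1933, 0.3067, 0.1467]
H = -((53/150)·log₂(53/150) + (29/150)·log₂(29/150) + (46/150)·log₂(46/150) + (22/150)·log₂(22/150))
  = 1.9178 bits

1.9178 bits


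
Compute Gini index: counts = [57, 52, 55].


Probabilities: [57/164, 52/164, 55/164] ≈ [0.3476, 0.3171, 0.3354]
Σpᵢ² = (3249 + 2704 + 3025)/164² = 8978/26896
Gini = 1 - Σpᵢ² = 1 - 8978/26896 = 0.6662

0.6662


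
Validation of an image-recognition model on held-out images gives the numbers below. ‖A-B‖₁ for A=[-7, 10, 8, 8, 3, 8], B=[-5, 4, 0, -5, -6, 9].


d = |-7+ 5| + |10-4| + |8-0| + |8+ 5| + |3+ 6| + |8-9|
  = 2 + 6 + 8 + 13 + 9 + 1
  = 39

39


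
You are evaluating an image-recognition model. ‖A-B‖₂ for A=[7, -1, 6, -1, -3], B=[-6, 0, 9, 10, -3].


d = √((7+ 6)² + (-1-0)² + (6-9)² + (-1-10)² + (-3+ 3)²)
  = √(169 + 1 + 9 + 121 + 0)
  = √300 = 17.3205

17.3205


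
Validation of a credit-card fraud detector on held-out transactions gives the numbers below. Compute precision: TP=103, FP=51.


Precision = TP/(TP+FP)
= 103/(103+51)
= 103/154 = 66.88%

66.88%


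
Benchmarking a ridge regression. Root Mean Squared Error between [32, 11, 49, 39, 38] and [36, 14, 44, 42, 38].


MSE = 59/5 = 11.8
RMSE = √(59/5) = 3.4351

3.4351


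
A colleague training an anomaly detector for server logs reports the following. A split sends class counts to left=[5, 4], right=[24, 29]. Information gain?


Parent = [29, 33], H_parent = 0.997
H_left = 0.9911 (n=9), H_right = 0.9936 (n=53)
H_children = (9/62)·0.9911 + (53/62)·0.9936 = 0.9932
IG = 0.997 - 0.9932 = 0.0038

0.0038


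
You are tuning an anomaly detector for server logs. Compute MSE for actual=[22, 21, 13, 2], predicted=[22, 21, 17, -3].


Squared errors: (22-22)²=0, (21-21)²=0, (13-17)²=16, (2+ 3)²=25
Sum = 41
MSE = 41/4 = 41/4

41/4


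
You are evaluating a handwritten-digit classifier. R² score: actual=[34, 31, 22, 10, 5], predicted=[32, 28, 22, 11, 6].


ȳ = 20.4
SS_res = Σ(y-ŷ)² = 15
SS_tot = Σ(y-ȳ)² = 645.2
R² = 1 - SS_res/SS_tot = 1 - 0.0232 = 0.9768

0.9768


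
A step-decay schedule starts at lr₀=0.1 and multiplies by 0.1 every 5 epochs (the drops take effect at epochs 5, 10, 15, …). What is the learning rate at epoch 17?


n_drops = ⌊17/5⌋ = 3
lr = 0.1·0.1^3 = 0.1·0.001 = 0.0001

0.0001


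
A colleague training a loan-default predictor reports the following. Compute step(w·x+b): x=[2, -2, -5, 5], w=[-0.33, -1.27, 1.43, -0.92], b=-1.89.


z = (2)·(-0.33) + (-2)·(-1.27) + (-5)·(1.43) + (5)·(-0.92) - 1.89
  = -11.76
step(z) = 0 (z<0)

0


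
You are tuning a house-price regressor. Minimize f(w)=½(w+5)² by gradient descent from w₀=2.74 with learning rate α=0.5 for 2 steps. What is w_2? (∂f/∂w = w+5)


step 1: grad = 2.74+5 = 7.74; w = 2.74 - 0.5·(7.74) = -1.13
step 2: grad = -1.13+5 = 3.87; w = -1.13 - 0.5·(3.87) = -3.065

-3.065


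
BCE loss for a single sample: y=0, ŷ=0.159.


BCE = -[y·ln(p) + (1-y)·ln(1-p)]
= -0 - 1·ln(1-0.159)
= -ln(0.841) = 0.1732

0.1732


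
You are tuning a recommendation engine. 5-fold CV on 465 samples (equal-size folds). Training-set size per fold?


Fold size = 465/5 = 93
Training per fold = 465 - 93 = 372

372


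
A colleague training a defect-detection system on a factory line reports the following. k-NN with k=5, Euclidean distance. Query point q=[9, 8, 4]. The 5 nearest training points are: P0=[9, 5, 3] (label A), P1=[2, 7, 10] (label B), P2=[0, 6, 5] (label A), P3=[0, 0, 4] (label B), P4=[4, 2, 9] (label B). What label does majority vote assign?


d(q,P0) = 3.1623  (label A)
d(q,P1) = 9.2736  (label B)
d(q,P2) = 9.2736  (label A)
d(q,P3) = 12.0416  (label B)
d(q,P4) = 9.2736  (label B)
Votes: A=2, B=3
Majority → B

B


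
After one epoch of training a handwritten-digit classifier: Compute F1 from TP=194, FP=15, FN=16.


Precision = 194/209 = 0.9282
Recall = 194/210 = 0.9238
F1 = 2·P·R/(P+R) = 2·TP/(2·TP+FP+FN) = 388/(388+15+16) = 388/419 = 0.926

0.926


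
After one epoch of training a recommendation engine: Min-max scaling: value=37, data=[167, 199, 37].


min=37, max=199
(37-37)/(199-37) = 0/162 = 0.0

0.0


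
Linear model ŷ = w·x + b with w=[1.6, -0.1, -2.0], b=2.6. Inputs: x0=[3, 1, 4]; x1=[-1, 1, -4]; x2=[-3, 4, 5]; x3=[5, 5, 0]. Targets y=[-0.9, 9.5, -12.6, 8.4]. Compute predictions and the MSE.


ŷ0 = (1.6)·(3) + (-0.1)·(1) + (-2.0)·(4) + 2.6 = -0.7
ŷ1 = (1.6)·(-1) + (-0.1)·(1) + (-2.0)·(-4) + 2.6 = 8.9
ŷ2 = (1.6)·(-3) + (-0.1)·(4) + (-2.0)·(5) + 2.6 = -12.6
ŷ3 = (1.6)·(5) + (-0.1)·(5) + (-2.0)·(0) + 2.6 = 10.1
errors² = [0.04, 0.36, 0.0, 2.89]
MSE = 3.2900/4 = 0.8225

0.8225


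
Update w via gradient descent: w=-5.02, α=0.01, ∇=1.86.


w_new = w - α·∇
= -5.02 - 0.01·1.86
= -5.02 - 0.0186
= -5.0386

-5.0386


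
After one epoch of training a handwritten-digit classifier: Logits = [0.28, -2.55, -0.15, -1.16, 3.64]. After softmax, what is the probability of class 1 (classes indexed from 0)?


Exponentials: e^0.28=1.3231, e^-2.55=0.0781, e^-0.15=0.8607, e^-1.16=0.3135, e^3.64=38.0918
Sum = 40.6672
Softmax = [0.0325, 0.0019, 0.0212, 0.0077, 0.9367]
p[1] = 0.0781/40.6672 = 0.0019

0.0019


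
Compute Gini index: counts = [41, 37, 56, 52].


Probabilities: [41/186, 37/186, 56/186, 52/186] ≈ [0.2204, 0.1989, 0.3011, 0.2796]
Σpᵢ² = (1681 + 1369 + 3136 + 2704)/186² = 8890/34596
Gini = 1 - Σpᵢ² = 1 - 8890/34596 = 0.743

0.743


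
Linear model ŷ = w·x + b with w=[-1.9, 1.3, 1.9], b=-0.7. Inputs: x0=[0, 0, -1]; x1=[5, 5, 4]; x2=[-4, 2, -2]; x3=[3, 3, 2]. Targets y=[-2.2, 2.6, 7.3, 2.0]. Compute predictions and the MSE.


ŷ0 = (-1.9)·(0) + (1.3)·(0) + (1.9)·(-1) - 0.7 = -2.6
ŷ1 = (-1.9)·(5) + (1.3)·(5) + (1.9)·(4) - 0.7 = 3.9
ŷ2 = (-1.9)·(-4) + (1.3)·(2) + (1.9)·(-2) - 0.7 = 5.7
ŷ3 = (-1.9)·(3) + (1.3)·(3) + (1.9)·(2) - 0.7 = 1.3
errors² = [0.16, 1.69, 2.56, 0.49]
MSE = 4.9000/4 = 1.225

1.225


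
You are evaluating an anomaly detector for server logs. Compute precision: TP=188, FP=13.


Precision = TP/(TP+FP)
= 188/(188+13)
= 188/201 = 93.53%

93.53%


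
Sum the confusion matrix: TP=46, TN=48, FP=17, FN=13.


Total = TP + TN + FP + FN
= 46 + 48 + 17 + 13
= 124
(Predicted positive: 63, predicted negative: 61)

124


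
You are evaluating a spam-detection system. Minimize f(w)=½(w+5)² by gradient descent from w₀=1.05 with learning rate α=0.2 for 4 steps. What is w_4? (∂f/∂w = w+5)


step 1: grad = 1.05+5 = 6.05; w = 1.05 - 0.2·(6.05) = -0.16
step 2: grad = -0.16+5 = 4.84; w = -0.16 - 0.2·(4.84) = -1.128
step 3: grad = -1.128+5 = 3.872; w = -1.128 - 0.2·(3.872) = -1.9024
step 4: grad = -1.9024+5 = 3.0976; w = -1.9024 - 0.2·(3.0976) = -2.52192

-2.52192


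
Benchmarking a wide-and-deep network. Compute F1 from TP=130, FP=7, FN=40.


Precision = 130/137 = 0.9489
Recall = 130/170 = 0.7647
F1 = 2·P·R/(P+R) = 2·TP/(2·TP+FP+FN) = 260/(260+7+40) = 260/307 = 0.8469

0.8469


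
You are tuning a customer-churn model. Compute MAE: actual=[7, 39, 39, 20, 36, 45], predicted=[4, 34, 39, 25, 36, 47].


Absolute errors: |7-4|=3, |39-34|=5, |39-39|=0, |20-25|=5, |36-36|=0, |45-47|=2
Sum = 15
MAE = 15/6 = 5/2

5/2


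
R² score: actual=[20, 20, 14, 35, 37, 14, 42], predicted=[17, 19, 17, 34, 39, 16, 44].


ȳ = 26
SS_res = Σ(y-ŷ)² = 32
SS_tot = Σ(y-ȳ)² = 818
R² = 1 - SS_res/SS_tot = 1 - 0.0391 = 0.9609

0.9609


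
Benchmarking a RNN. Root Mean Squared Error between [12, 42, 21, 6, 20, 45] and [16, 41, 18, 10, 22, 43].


MSE = 50/6 = 8.3333
RMSE = √(50/6) = 2.8868

2.8868


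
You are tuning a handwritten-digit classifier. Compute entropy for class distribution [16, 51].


Probabilities: [16/67, 51/67] ≈ [0.2388, 0.7612]
H = -((16/67)·log₂(16/67) + (51/67)·log₂(51/67))
  = 0.793 bits

0.793 bits


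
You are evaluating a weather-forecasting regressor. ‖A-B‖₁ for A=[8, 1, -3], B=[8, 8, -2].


d = |8-8| + |1-8| + |-3+ 2|
  = 0 + 7 + 1
  = 8

8


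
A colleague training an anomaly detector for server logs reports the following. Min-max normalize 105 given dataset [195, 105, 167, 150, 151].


min=105, max=195
(105-105)/(195-105) = 0/90 = 0.0

0.0


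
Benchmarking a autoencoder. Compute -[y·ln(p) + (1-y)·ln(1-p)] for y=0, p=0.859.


BCE = -[y·ln(p) + (1-y)·ln(1-p)]
= -0 - 1·ln(1-0.859)
= -ln(0.141) = 1.959

1.959


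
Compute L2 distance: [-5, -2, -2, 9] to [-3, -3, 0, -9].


d = √((-5+ 3)² + (-2+ 3)² + (-2-0)² + (9+ 9)²)
  = √(4 + 1 + 4 + 324)
  = √333 = 18.2483

18.2483


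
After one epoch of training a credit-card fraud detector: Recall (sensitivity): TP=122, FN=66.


Recall = TP/(TP+FN)
= 122/(122+66)
= 122/188 = 64.89%

64.89%


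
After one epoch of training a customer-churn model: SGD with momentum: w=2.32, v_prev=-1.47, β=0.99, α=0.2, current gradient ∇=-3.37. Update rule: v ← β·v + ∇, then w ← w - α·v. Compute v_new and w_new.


v_new = 0.99·-1.47 - 3.37 = -1.4553 - 3.37 = -4.8253
w_new = 2.32 - 0.2·-4.8253 = 2.32 + 0.96506 = 3.28506

v_new=-4.8253, w_new=3.28506


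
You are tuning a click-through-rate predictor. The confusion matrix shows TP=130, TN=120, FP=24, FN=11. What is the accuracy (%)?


Accuracy = (TP+TN)/(TP+TN+FP+FN)
= (130+120)/(285)
= 250/285 = 87.72%

87.72%


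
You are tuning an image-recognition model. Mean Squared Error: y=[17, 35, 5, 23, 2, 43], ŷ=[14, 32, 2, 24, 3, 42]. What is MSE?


Squared errors: (17-14)²=9, (35-32)²=9, (5-2)²=9, (23-24)²=1, (2-3)²=1, (43-42)²=1
Sum = 30
MSE = 30/6 = 5

5


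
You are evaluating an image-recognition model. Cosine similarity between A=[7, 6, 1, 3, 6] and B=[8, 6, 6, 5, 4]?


A·B = 7·8 + 6·6 + 1·6 + 3·5 + 6·4 = 137
‖A‖ = √131 = 11.4455, ‖B‖ = √177 = 13.3041
cos = 137/(√131·√177) = 137/√23187 = 0.8997

0.8997


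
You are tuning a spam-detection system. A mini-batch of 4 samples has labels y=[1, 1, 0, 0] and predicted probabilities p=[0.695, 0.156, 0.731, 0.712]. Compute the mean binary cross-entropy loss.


L[0] = -ln(0.695) = 0.3638
L[1] = -ln(0.156) = 1.8579
L[2] = -ln(1-0.731) = -ln(0.269) = 1.313
L[3] = -ln(1-0.712) = -ln(0.288) = 1.2448
mean = (0.3638 + 1.8579 + 1.313 + 1.2448)/4 = 1.1949

1.1949


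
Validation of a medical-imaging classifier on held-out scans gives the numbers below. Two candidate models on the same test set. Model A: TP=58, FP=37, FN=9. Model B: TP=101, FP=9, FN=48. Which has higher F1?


Model A: P=58/95=0.6105, R=58/67=0.8657, F1=2PR/(P+R)=2TP/(2TP+FP+FN)=116/162=0.716
Model B: P=101/110=0.9182, R=101/149=0.6779, F1=2PR/(P+R)=2TP/(2TP+FP+FN)=202/259=0.7799
0.716 < 0.7799 → Model B

Model B


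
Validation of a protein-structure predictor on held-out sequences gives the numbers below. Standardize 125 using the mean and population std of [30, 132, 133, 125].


μ = 105, σ = 43.4108
z = (125 - 105)/43.4108 = 0.4607

0.4607


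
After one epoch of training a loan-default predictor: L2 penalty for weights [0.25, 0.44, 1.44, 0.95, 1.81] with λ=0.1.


‖w‖₂² = (0.25)² + (0.44)² + (1.44)² + (0.95)² + (1.81)²
     = 0.0625 + 0.1936 + 2.0736 + 0.9025 + 3.2761
     = 6.5083
λ·‖w‖₂² = 0.1·6.5083 = 0.65083

0.65083


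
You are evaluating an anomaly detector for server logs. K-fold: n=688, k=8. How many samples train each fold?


Fold size = 688/8 = 86
Training per fold = 688 - 86 = 602

602


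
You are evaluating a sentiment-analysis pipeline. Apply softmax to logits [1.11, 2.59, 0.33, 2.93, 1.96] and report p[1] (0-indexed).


Exponentials: e^1.11=3.0344, e^2.59=13.3298, e^0.33=1.391, e^2.93=18.7276, e^1.96=7.0993
Sum = 43.5821
Softmax = [0.0696, 0.3059, 0.0319, 0.4297, 0.1629]
p[1] = 13.3298/43.5821 = 0.3059

0.3059


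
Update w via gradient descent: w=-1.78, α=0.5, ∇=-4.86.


w_new = w - α·∇
= -1.78 - 0.5·-4.86
= -1.78 + 2.43
= 0.65

0.65


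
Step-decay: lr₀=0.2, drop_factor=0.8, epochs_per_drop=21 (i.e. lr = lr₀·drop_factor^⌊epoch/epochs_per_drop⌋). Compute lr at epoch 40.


n_drops = ⌊40/21⌋ = 1
lr = 0.2·0.8^1 = 0.2·0.8 = 0.16

0.16


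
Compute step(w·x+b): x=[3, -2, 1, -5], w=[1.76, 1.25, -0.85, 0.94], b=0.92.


z = (3)·(1.76) + (-2)·(1.25) + (1)·(-0.85) + (-5)·(0.94) + 0.92
  = -1.85
step(z) = 0 (z<0)

0


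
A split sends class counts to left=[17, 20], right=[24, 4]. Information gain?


Parent = [41, 24], H_parent = 0.9501
H_left = 0.9953 (n=37), H_right = 0.5917 (n=28)
H_children = (37/65)·0.9953 + (28/65)·0.5917 = 0.8214
IG = 0.9501 - 0.8214 = 0.1287

0.1287


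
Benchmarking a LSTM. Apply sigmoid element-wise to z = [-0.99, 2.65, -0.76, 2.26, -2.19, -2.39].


σ(-0.99) = 1/(1+e^0.99) = 0.2709
σ(2.65) = 1/(1+e^-2.65) = 0.934
σ(-0.76) = 1/(1+e^0.76) = 0.3186
σ(2.26) = 1/(1+e^-2.26) = 0.9055
σ(-2.19) = 1/(1+e^2.19) = 0.1007
σ(-2.39) = 1/(1+e^2.39) = 0.0839
result = [0.2709, 0.934, 0.3186, 0.9055, 0.1007, 0.0839]

[0.2709, 0.934, 0.3186, 0.9055, 0.1007, 0.0839]


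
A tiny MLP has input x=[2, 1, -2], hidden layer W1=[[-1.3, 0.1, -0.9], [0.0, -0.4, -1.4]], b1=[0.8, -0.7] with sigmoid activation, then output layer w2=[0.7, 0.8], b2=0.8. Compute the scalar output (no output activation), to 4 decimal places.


z1[0] = (-1.3)·(2) + (0.1)·(1) + (-0.9)·(-2) + 0.8 = 0.1
z1[1] = (0.0)·(2) + (-0.4)·(1) + (-1.4)·(-2) - 0.7 = 1.7
h = sigmoid(z1) = [0.525, 0.8455]
output = (0.7)·(0.525) + (0.8)·(0.8455) + 0.8 = 1.8439

1.8439


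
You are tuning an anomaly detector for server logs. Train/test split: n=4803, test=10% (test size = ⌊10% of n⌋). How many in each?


Test = ⌊4803·10/100⌋ = 480
Train = 4803 - 480 = 4323

Train: 4323, Test: 480


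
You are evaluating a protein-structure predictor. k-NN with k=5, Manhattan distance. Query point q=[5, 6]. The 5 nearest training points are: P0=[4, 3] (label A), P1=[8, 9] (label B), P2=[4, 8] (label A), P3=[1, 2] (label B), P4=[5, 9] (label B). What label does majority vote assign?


d(q,P0) = 4  (label A)
d(q,P1) = 6  (label B)
d(q,P2) = 3  (label A)
d(q,P3) = 8  (label B)
d(q,P4) = 3  (label B)
Votes: A=2, B=3
Majority → B

B


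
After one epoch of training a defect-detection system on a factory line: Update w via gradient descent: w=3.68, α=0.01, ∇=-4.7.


w_new = w - α·∇
= 3.68 - 0.01·-4.7
= 3.68 + 0.047
= 3.727

3.727


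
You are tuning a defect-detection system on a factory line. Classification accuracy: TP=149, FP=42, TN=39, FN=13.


Accuracy = (TP+TN)/(TP+TN+FP+FN)
= (149+39)/(243)
= 188/243 = 77.37%

77.37%


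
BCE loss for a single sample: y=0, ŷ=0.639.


BCE = -[y·ln(p) + (1-y)·ln(1-p)]
= -0 - 1·ln(1-0.639)
= -ln(0.361) = 1.0189

1.0189


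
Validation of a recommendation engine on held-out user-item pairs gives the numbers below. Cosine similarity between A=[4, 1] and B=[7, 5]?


A·B = 4·7 + 1·5 = 33
‖A‖ = √17 = 4.1231, ‖B‖ = √74 = 8.6023
cos = 33/(√17·√74) = 33/√1258 = 0.9304

0.9304
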